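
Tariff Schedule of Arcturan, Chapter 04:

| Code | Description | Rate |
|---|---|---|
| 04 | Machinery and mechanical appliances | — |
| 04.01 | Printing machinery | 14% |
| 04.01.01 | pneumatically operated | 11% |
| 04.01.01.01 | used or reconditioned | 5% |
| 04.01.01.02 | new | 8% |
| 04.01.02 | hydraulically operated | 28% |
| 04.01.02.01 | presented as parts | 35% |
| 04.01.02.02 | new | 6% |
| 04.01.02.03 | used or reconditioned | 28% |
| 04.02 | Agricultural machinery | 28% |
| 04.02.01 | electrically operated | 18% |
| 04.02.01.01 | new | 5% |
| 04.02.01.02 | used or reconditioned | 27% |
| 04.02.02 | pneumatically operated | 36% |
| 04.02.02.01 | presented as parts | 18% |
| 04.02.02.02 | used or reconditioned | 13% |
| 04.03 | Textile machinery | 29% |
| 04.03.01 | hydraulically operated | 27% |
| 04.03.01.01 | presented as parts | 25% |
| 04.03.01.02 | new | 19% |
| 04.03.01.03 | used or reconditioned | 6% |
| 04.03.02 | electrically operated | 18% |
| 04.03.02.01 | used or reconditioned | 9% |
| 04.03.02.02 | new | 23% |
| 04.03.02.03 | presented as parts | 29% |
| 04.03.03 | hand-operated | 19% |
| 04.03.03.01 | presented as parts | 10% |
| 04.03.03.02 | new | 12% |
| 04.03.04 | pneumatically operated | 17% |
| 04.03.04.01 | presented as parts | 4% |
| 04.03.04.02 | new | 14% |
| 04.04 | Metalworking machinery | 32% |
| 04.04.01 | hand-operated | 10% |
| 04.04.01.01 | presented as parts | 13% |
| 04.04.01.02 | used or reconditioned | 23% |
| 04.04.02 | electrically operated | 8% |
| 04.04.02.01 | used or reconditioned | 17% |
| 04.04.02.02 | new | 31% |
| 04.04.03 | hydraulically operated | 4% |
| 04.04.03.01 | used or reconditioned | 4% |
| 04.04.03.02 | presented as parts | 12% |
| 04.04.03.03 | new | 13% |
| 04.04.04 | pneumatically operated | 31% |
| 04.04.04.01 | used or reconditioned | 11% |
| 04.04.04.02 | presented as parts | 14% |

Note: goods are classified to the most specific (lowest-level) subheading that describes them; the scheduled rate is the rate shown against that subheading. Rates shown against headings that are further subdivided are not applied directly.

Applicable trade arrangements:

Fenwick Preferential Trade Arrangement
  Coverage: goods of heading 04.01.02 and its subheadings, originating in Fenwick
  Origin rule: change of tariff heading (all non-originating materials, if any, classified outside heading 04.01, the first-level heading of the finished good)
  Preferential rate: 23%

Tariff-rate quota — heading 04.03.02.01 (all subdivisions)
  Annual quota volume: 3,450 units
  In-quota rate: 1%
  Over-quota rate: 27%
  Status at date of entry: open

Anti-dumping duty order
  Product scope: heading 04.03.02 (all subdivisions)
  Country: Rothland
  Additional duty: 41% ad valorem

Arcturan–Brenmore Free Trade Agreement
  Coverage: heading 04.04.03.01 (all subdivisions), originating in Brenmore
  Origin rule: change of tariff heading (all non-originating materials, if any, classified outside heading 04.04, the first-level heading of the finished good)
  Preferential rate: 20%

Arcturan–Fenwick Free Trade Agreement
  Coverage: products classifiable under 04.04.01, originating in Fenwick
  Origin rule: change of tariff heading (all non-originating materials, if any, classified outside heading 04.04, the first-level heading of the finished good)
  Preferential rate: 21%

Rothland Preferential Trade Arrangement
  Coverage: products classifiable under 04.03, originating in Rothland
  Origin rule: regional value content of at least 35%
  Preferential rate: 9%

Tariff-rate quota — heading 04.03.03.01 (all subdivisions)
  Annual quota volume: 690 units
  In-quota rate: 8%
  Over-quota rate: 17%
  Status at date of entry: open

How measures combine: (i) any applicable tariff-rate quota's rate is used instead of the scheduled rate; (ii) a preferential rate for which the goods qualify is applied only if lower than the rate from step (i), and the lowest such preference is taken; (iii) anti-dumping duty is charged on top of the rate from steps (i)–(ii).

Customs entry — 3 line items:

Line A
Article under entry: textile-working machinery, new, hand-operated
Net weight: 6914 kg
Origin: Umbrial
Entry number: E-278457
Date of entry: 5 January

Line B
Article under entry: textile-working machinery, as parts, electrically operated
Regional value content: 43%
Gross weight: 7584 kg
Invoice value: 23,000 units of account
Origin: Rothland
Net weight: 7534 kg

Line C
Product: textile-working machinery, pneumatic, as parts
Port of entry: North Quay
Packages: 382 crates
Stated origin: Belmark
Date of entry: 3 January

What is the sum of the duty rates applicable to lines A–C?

Line A: textile-working → 04.03; hand-operated → 04.03.03; new → 04.03.03.02. Scheduled 12%. No special measure applies. → 12%.
Line B: textile-working → 04.03; electrically operated → 04.03.02; as parts → 04.03.02.03. Scheduled 29%. Rothland agreement on 04.03: RVC ≥ 35% → 9% available; preferential 9%; anti-dumping (Rothland, 04.03.02): +41%; total 9% + 41% = 50%. → 50%.
Line C: textile-working → 04.03; pneumatic → 04.03.04; as parts → 04.03.04.01. Scheduled 4%. No special measure applies. → 4%.
Sum: 12% + 50% + 4% = 66%.

66%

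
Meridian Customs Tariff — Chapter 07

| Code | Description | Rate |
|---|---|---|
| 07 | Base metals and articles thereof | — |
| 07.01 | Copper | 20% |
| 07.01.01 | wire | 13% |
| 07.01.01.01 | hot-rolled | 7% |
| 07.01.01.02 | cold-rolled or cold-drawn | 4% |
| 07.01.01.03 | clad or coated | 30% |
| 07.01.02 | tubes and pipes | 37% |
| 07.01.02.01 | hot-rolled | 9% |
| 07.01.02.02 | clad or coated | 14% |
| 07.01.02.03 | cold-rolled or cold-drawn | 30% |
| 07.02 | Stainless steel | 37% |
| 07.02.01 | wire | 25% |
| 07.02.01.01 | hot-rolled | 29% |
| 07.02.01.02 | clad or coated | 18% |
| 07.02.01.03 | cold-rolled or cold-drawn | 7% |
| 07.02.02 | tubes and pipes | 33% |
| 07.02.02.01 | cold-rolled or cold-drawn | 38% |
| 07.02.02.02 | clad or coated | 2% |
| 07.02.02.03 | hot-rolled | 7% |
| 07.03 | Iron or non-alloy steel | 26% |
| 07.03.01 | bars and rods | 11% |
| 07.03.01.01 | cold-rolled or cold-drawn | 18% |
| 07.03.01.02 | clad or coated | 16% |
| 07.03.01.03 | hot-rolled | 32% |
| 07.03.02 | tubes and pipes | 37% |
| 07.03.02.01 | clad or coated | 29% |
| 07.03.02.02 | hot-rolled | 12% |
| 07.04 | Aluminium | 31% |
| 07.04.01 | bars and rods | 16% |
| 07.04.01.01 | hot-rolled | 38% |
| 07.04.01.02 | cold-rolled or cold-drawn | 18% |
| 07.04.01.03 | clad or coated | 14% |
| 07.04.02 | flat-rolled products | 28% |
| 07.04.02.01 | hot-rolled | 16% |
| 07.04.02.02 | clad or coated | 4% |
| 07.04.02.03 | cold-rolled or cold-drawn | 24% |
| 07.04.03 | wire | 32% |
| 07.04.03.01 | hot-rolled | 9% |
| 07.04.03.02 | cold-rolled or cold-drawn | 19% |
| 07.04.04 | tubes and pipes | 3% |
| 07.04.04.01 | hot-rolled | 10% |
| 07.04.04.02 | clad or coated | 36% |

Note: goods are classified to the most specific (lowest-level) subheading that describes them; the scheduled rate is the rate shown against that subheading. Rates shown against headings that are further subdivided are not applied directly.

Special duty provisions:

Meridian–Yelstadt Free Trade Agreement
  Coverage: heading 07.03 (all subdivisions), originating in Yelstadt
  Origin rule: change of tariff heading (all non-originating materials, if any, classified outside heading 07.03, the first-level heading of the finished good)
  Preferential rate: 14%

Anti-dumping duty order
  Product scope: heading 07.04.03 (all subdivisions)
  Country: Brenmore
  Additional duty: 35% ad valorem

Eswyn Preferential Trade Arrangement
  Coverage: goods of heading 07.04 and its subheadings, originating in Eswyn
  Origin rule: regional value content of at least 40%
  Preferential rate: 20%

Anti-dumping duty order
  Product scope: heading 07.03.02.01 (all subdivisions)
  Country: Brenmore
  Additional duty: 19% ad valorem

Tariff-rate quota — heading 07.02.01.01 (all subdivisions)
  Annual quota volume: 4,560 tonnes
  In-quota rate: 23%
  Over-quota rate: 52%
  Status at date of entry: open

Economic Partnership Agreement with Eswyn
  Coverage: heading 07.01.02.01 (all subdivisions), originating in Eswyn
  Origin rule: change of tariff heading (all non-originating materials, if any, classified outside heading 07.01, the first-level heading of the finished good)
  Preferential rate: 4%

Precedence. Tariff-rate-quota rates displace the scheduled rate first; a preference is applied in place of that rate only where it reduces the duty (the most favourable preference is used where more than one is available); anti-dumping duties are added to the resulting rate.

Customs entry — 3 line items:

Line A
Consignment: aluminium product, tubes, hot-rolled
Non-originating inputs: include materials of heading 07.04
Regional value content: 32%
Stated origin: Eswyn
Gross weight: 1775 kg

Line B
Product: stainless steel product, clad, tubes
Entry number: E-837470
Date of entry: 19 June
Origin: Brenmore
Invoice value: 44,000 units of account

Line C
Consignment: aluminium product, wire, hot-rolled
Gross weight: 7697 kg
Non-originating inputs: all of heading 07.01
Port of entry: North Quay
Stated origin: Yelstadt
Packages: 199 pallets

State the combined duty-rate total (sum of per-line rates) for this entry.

Line A: aluminium → 07.04; tubes → 07.04.04; hot-rolled → 07.04.04.01. Scheduled 10%. Eswyn agreement on 07.04: RVC < 40%; Eswyn agreement on 07.01.02.01: 07.04.04.01 not covered. → 10%.
Line B: stainless steel → 07.02; tubes → 07.02.02; clad → 07.02.02.02. Scheduled 2%. No special measure applies. → 2%.
Line C: aluminium → 07.04; wire → 07.04.03; hot-rolled → 07.04.03.01. Scheduled 9%. Yelstadt agreement on 07.03: 07.04.03.01 not covered. → 9%.
Sum: 10% + 2% + 9% = 21%.

21%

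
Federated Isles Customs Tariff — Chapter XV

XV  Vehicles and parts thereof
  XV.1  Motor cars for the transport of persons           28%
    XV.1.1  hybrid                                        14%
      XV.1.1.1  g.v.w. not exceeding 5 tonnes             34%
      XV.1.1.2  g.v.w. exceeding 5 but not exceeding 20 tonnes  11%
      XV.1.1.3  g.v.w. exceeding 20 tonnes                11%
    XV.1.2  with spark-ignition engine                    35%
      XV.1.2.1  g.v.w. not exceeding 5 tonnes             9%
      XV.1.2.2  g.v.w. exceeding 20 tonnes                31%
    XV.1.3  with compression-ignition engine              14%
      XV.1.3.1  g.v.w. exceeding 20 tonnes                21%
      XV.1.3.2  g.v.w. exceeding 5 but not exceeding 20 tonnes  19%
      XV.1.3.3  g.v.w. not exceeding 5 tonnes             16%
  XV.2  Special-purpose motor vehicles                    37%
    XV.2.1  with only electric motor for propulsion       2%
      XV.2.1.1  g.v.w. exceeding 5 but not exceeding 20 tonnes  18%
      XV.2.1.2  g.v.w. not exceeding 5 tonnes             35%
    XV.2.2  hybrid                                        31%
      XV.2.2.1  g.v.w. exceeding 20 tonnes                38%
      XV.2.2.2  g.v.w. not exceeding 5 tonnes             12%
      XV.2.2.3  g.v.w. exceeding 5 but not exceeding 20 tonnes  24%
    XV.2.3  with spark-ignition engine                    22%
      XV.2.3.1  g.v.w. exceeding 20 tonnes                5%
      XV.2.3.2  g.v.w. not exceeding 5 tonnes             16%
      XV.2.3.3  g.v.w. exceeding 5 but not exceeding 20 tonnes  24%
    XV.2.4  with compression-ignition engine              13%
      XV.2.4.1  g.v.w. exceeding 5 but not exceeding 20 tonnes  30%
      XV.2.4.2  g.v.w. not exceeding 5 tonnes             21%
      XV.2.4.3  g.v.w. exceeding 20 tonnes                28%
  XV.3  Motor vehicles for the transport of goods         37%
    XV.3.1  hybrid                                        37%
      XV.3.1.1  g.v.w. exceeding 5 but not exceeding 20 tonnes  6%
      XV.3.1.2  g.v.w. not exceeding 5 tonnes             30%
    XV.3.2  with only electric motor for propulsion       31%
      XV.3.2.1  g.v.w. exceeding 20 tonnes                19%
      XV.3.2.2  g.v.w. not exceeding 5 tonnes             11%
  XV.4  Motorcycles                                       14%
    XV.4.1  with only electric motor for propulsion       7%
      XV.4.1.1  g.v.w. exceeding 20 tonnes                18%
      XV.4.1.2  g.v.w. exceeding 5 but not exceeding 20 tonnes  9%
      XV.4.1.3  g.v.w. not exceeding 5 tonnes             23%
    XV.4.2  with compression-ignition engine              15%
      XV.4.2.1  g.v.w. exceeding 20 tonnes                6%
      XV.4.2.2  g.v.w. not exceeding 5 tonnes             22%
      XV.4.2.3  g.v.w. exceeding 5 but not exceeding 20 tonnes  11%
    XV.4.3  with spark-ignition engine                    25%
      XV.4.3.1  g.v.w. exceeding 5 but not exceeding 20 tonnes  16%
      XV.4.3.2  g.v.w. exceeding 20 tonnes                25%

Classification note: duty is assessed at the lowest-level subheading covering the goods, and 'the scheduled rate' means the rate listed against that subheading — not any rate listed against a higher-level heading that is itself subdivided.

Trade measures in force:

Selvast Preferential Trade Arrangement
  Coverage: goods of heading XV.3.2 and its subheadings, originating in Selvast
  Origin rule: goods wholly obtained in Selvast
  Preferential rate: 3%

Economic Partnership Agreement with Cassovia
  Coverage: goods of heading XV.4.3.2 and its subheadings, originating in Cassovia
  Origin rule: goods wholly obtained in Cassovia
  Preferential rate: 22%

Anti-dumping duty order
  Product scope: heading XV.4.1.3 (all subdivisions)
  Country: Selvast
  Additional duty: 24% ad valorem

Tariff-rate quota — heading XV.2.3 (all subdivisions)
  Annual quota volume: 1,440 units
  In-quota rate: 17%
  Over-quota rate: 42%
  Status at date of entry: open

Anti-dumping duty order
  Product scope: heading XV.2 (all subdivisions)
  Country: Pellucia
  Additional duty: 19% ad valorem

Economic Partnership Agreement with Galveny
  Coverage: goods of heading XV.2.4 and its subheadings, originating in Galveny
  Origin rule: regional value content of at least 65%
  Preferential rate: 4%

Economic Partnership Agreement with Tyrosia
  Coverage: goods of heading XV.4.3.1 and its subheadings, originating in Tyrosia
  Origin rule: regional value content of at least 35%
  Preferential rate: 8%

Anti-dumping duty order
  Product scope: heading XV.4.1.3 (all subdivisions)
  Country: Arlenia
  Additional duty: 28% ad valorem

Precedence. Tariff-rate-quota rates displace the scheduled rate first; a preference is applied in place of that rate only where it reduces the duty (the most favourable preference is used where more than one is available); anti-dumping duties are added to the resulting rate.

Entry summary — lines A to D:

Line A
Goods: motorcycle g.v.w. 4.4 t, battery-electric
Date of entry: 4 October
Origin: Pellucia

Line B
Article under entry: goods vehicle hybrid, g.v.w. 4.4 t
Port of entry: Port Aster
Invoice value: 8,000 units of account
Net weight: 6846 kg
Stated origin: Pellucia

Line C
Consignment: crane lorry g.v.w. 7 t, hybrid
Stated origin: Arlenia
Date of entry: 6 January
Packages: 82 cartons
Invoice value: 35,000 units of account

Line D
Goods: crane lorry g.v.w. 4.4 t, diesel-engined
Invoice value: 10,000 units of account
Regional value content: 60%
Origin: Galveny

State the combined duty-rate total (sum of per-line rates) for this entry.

Line A: motorcycle → XV.4; battery-electric → XV.4.1; g.v.w. 4.4 t → XV.4.1.3. Scheduled 23%. No special measure applies. → 23%.
Line B: goods vehicle → XV.3; hybrid → XV.3.1; g.v.w. 4.4 t → XV.3.1.2. Scheduled 30%. No special measure applies. → 30%.
Line C: crane lorry → XV.2; hybrid → XV.2.2; g.v.w. 7 t → XV.2.2.3. Scheduled 24%. No special measure applies. → 24%.
Line D: crane lorry → XV.2; diesel-engined → XV.2.4; g.v.w. 4.4 t → XV.2.4.2. Scheduled 21%. Galveny agreement on XV.2.4: RVC < 65%. → 21%.
Sum: 23% + 30% + 24% + 21% = 98%.

98%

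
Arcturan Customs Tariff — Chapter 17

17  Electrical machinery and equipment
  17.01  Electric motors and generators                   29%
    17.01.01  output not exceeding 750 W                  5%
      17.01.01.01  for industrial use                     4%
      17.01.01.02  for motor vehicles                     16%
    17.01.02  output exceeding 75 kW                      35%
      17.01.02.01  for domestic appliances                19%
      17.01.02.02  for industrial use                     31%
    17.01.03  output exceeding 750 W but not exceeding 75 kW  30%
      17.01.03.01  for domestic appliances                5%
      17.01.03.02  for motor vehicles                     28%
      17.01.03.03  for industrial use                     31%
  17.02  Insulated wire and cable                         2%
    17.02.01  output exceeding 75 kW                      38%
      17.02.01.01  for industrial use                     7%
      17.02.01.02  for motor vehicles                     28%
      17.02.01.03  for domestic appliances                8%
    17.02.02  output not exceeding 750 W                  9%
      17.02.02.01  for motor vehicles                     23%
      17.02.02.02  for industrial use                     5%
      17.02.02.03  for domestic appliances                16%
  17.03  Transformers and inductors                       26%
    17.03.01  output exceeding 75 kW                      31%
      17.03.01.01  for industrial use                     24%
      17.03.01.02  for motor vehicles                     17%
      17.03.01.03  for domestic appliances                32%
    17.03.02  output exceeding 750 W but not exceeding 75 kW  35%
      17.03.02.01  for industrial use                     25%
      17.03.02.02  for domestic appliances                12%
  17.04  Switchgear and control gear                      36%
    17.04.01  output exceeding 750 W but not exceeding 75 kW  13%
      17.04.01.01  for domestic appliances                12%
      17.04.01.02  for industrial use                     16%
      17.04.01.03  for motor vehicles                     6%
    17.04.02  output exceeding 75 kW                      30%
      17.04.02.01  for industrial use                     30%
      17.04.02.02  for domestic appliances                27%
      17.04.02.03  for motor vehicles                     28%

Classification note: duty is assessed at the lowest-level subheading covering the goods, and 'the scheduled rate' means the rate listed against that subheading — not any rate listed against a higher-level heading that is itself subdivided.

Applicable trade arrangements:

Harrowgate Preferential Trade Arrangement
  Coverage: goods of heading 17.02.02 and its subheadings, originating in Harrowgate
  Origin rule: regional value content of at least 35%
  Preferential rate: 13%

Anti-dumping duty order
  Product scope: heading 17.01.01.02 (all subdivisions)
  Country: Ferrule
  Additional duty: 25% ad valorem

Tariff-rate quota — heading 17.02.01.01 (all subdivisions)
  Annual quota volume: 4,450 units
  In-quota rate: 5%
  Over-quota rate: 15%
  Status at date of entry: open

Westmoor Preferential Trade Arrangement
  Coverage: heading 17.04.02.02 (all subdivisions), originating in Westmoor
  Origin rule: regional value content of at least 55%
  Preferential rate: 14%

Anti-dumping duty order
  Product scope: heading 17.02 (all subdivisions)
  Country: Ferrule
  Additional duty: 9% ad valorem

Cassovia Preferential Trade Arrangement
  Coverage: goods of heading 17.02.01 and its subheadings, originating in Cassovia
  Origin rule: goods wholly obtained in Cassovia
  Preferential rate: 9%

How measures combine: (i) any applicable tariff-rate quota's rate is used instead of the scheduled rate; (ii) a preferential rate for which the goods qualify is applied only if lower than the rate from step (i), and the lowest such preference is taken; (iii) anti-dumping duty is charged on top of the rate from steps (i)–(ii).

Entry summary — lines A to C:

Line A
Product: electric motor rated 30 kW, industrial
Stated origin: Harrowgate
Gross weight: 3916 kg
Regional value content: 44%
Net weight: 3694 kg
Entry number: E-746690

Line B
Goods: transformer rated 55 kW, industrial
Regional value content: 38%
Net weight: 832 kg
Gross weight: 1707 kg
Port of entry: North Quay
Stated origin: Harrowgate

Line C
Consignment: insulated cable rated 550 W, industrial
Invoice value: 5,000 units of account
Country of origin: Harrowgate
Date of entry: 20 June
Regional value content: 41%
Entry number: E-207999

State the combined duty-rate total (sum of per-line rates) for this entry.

Line A: electric motor → 17.01; rated 30 kW → 17.01.03; industrial → 17.01.03.03. Scheduled 31%. Harrowgate agreement on 17.02.02: 17.01.03.03 not covered. → 31%.
Line B: transformer → 17.03; rated 55 kW → 17.03.02; industrial → 17.03.02.01. Scheduled 25%. Harrowgate agreement on 17.02.02: 17.03.02.01 not covered. → 25%.
Line C: insulated cable → 17.02; rated 550 W → 17.02.02; industrial → 17.02.02.02. Scheduled 5%. Harrowgate agreement on 17.02.02: RVC ≥ 35% → 13% available; preference 13% not lower than 5% → no reduction. → 5%.
Sum: 31% + 25% + 5% = 61%.

61%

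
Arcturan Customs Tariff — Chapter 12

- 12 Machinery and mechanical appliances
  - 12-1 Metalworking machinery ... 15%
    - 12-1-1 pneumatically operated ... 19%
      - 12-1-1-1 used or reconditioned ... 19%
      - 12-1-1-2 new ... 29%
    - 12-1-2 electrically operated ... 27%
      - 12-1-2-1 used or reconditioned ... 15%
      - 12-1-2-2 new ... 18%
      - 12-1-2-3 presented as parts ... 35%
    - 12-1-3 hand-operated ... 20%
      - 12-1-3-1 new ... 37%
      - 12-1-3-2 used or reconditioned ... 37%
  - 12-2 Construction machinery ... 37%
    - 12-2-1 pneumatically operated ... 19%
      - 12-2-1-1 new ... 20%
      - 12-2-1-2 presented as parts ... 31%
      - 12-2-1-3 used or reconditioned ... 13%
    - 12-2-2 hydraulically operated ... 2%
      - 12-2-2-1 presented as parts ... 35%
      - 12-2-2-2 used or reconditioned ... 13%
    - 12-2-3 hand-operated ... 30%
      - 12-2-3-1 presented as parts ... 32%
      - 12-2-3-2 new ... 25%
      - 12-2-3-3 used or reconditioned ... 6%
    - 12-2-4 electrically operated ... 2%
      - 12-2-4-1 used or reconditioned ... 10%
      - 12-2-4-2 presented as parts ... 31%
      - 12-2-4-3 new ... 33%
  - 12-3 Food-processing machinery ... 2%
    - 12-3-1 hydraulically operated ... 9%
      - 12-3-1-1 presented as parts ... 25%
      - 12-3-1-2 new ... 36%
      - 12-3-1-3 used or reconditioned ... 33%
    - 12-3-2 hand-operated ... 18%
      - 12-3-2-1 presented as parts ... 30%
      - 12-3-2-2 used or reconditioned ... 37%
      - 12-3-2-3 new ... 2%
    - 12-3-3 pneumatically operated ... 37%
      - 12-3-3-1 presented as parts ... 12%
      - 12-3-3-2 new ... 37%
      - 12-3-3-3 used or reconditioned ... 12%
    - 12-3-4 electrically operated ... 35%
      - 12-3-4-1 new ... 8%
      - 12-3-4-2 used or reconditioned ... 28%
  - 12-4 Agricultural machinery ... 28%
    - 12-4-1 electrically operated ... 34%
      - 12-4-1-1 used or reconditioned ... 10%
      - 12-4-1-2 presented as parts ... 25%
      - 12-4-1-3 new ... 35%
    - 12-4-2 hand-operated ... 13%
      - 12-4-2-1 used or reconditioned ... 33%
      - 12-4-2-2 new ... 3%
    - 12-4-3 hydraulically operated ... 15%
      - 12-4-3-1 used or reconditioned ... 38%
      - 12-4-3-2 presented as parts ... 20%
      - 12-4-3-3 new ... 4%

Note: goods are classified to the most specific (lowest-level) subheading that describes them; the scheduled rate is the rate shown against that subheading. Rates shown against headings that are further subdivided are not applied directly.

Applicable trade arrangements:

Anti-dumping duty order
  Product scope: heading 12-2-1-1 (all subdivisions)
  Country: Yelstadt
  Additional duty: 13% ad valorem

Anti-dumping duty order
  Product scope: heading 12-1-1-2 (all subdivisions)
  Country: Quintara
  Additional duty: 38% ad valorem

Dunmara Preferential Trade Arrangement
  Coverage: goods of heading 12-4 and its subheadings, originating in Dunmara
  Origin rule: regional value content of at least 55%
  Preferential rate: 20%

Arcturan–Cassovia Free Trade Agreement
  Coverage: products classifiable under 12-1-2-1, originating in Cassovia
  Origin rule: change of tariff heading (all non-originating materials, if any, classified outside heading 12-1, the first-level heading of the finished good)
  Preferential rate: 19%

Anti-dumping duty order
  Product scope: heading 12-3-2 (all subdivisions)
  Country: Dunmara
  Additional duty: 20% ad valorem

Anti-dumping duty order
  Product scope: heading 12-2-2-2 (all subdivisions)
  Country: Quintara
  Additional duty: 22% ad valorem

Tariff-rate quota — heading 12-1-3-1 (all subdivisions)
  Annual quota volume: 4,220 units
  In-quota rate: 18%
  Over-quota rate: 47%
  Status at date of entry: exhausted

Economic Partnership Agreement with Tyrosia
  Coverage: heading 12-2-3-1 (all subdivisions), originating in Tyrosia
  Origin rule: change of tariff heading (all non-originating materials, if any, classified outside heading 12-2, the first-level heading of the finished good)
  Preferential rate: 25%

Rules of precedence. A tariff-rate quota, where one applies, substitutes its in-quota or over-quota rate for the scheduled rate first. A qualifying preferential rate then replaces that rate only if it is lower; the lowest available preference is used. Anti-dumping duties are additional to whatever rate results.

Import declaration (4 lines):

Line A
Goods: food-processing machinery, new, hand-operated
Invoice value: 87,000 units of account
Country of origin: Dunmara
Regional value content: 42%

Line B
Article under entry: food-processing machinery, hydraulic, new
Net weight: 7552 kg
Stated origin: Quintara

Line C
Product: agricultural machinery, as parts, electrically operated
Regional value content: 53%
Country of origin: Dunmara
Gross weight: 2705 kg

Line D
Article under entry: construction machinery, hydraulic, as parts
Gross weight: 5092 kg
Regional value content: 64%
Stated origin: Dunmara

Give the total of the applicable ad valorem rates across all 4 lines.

Line A: food-processing → 12-3; hand-operated → 12-3-2; new → 12-3-2-3. Scheduled 2%. Dunmara agreement on 12-4: 12-3-2-3 not covered; anti-dumping (Dunmara, 12-3-2): +20%; total 2% + 20% = 22%. → 22%.
Line B: food-processing → 12-3; hydraulic → 12-3-1; new → 12-3-1-2. Scheduled 36%. No special measure applies. → 36%.
Line C: agricultural → 12-4; electrically operated → 12-4-1; as parts → 12-4-1-2. Scheduled 25%. Dunmara agreement on 12-4: RVC < 55%. → 25%.
Line D: construction → 12-2; hydraulic → 12-2-2; as parts → 12-2-2-1. Scheduled 35%. Dunmara agreement on 12-4: 12-2-2-1 not covered. → 35%.
Sum: 22% + 36% + 25% + 35% = 118%.

118%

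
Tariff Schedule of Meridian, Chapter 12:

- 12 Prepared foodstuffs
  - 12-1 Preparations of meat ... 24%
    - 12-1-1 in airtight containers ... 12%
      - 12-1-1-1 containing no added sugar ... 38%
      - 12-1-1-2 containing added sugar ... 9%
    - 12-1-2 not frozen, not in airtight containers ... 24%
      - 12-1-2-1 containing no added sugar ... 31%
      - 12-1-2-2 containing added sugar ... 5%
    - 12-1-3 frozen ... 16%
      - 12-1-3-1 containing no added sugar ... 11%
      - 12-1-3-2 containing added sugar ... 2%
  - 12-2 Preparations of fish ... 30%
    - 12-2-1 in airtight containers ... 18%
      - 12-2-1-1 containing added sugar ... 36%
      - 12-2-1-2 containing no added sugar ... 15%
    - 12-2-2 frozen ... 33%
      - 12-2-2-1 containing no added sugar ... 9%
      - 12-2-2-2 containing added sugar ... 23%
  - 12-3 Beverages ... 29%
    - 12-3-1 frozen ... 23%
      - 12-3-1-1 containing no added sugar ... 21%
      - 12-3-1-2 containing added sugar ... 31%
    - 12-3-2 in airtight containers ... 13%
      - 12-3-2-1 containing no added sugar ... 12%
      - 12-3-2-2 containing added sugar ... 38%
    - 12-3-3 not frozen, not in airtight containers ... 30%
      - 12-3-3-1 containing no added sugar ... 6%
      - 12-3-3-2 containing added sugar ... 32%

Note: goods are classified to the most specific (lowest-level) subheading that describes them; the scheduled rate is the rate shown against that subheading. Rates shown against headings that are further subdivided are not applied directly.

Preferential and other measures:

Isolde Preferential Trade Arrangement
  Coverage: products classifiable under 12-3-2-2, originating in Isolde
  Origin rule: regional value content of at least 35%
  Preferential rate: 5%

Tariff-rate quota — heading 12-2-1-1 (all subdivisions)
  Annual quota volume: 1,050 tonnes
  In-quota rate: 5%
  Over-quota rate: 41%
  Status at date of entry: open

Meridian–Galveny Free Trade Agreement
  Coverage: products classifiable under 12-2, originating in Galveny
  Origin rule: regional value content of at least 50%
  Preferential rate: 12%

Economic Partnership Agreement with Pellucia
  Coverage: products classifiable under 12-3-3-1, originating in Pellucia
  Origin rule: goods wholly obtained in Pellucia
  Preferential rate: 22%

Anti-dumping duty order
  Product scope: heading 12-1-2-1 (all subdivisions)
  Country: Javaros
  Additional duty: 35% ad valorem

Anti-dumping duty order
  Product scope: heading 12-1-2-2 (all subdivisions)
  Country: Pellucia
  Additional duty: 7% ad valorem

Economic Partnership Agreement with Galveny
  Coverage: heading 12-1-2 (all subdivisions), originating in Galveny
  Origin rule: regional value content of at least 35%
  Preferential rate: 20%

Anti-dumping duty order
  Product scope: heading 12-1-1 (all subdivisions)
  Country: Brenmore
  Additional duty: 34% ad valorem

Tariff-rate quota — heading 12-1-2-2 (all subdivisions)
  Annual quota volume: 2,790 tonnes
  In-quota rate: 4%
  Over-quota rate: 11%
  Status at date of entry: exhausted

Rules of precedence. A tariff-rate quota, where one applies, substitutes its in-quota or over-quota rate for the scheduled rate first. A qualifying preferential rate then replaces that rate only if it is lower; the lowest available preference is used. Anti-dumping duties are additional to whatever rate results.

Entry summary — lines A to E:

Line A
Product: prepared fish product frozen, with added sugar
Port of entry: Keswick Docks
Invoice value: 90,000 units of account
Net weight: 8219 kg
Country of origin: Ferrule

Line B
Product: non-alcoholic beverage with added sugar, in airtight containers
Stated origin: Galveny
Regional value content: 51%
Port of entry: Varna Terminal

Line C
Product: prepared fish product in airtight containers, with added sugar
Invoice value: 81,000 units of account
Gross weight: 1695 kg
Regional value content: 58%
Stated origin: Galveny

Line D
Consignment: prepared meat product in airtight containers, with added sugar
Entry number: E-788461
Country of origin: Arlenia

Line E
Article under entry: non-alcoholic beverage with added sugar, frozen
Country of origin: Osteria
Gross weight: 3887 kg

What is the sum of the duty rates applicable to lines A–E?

Line A: prepared fish product → 12-2; frozen → 12-2-2; with added sugar → 12-2-2-2. Scheduled 23%. No special measure applies. → 23%.
Line B: non-alcoholic beverage → 12-3; in airtight containers → 12-3-2; with added sugar → 12-3-2-2. Scheduled 38%. Galveny agreement on 12-2: 12-3-2-2 not covered; Galveny agreement on 12-1-2: 12-3-2-2 not covered. → 38%.
Line C: prepared fish product → 12-2; in airtight containers → 12-2-1; with added sugar → 12-2-1-1. Scheduled 36%. quota on 12-2-1-1 open → in-quota 5%; Galveny agreement on 12-2: RVC ≥ 50% → 12% available; Galveny agreement on 12-1-2: 12-2-1-1 not covered; preference 12% not lower than 5% → no reduction. → 5%.
Line D: prepared meat product → 12-1; in airtight containers → 12-1-1; with added sugar → 12-1-1-2. Scheduled 9%. No special measure applies. → 9%.
Line E: non-alcoholic beverage → 12-3; frozen → 12-3-1; with added sugar → 12-3-1-2. Scheduled 31%. No special measure applies. → 31%.
Sum: 23% + 38% + 5% + 9% + 31% = 106%.

106%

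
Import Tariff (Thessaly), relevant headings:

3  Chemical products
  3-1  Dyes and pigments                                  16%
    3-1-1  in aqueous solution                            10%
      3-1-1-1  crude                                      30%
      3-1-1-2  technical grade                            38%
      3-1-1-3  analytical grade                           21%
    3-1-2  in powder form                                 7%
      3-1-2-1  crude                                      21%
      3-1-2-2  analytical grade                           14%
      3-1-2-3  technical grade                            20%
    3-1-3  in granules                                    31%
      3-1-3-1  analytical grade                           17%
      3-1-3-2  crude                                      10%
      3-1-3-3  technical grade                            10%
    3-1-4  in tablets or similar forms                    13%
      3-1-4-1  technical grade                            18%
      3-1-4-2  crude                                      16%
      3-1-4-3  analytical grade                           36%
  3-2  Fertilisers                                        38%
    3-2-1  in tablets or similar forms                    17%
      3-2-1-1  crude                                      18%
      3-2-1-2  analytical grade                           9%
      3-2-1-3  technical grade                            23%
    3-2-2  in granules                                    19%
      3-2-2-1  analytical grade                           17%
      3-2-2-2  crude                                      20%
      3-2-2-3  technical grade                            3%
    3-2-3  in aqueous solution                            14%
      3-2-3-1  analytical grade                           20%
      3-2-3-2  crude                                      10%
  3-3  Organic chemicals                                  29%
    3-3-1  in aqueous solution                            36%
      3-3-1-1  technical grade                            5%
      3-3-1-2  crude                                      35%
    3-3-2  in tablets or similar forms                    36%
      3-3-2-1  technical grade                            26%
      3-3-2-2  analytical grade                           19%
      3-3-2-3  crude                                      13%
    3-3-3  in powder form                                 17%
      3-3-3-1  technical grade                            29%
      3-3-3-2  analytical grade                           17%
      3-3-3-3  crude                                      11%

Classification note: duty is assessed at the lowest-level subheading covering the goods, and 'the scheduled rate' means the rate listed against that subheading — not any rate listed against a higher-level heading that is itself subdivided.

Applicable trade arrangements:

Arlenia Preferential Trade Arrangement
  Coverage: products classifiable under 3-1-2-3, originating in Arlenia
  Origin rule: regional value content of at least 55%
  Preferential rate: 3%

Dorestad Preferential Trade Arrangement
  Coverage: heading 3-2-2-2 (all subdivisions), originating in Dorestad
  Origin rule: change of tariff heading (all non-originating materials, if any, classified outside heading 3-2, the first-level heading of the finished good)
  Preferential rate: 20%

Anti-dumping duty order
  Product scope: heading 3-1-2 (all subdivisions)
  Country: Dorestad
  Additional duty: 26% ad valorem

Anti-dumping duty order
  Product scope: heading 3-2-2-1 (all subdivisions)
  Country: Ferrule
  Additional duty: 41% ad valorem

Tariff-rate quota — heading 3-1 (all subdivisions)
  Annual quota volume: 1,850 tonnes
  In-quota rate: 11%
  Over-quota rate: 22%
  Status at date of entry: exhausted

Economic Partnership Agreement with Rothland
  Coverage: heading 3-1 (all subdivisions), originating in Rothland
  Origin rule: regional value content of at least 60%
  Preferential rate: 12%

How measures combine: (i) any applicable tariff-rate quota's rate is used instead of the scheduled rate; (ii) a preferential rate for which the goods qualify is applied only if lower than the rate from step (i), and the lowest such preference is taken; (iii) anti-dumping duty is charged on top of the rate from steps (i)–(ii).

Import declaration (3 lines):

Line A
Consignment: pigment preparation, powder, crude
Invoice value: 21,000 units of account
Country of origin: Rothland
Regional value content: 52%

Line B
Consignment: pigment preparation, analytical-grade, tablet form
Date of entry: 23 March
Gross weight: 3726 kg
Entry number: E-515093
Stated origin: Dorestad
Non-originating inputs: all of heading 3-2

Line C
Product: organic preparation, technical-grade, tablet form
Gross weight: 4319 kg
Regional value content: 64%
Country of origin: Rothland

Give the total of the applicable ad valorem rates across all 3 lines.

Line A: pigment → 3-1; powder → 3-1-2; crude → 3-1-2-1. Scheduled 21%. quota on 3-1 exhausted → over-quota 22%; Rothland agreement on 3-1: RVC < 60%. → 22%.
Line B: pigment → 3-1; tablet form → 3-1-4; analytical-grade → 3-1-4-3. Scheduled 36%. quota on 3-1 exhausted → over-quota 22%; Dorestad agreement on 3-2-2-2: 3-1-4-3 not covered. → 22%.
Line C: organic → 3-3; tablet form → 3-3-2; technical-grade → 3-3-2-1. Scheduled 26%. Rothland agreement on 3-1: 3-3-2-1 not covered. → 26%.
Sum: 22% + 22% + 26% = 70%.

70%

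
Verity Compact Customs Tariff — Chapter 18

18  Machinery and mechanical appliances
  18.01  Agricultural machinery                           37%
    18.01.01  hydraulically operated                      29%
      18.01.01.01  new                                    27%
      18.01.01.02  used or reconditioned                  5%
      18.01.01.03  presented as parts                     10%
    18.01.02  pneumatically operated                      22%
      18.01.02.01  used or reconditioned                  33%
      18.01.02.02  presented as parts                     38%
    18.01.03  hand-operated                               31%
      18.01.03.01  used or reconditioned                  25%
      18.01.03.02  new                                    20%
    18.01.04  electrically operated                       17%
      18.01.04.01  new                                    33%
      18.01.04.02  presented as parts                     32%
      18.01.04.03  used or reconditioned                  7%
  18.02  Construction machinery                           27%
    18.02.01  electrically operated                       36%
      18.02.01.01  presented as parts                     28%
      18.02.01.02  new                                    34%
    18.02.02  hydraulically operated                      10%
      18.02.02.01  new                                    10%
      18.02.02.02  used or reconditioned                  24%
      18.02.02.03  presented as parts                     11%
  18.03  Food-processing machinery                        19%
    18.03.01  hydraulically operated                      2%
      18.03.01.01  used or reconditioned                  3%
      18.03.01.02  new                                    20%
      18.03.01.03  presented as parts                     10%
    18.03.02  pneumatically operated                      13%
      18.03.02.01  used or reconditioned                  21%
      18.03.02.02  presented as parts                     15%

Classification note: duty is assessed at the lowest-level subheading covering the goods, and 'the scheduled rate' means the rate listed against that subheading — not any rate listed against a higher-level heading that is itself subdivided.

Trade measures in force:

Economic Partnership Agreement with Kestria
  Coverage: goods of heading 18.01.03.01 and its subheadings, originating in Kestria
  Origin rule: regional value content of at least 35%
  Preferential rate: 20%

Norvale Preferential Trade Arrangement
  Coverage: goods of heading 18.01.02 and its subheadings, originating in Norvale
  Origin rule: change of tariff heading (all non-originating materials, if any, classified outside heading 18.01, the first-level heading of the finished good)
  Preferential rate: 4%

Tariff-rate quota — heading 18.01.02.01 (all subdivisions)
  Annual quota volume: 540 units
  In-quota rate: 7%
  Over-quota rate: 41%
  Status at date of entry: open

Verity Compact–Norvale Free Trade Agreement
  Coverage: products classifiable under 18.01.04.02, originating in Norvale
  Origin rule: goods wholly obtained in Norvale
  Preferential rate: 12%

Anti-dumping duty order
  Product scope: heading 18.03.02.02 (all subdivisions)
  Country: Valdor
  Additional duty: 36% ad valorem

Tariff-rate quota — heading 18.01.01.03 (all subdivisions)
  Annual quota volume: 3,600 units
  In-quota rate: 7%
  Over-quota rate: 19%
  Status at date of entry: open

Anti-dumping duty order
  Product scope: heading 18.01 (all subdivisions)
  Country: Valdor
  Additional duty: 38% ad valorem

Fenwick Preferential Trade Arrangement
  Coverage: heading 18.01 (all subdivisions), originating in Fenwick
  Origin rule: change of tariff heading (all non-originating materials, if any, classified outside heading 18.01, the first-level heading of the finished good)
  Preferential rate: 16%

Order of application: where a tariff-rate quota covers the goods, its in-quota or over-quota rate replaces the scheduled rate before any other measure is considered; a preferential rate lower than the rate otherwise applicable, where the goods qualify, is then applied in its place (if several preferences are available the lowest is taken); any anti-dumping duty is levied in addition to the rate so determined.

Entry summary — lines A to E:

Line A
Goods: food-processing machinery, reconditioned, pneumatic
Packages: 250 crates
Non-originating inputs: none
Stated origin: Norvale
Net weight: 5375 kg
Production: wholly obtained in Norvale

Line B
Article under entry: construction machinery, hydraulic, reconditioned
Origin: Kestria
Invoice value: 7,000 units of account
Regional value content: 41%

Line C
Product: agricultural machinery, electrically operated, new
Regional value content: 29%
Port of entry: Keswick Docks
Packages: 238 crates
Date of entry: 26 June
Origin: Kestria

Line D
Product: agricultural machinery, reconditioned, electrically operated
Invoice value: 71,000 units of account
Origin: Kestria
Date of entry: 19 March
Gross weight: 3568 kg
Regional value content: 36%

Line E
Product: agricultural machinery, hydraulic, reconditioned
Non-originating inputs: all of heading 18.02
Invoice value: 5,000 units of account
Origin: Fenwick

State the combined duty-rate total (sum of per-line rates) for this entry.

Line A: food-processing → 18.03; pneumatic → 18.03.02; reconditioned → 18.03.02.01. Scheduled 21%. Norvale agreement on 18.01.02: 18.03.02.01 not covered; Norvale agreement on 18.01.04.02: 18.03.02.01 not covered. → 21%.
Line B: construction → 18.02; hydraulic → 18.02.02; reconditioned → 18.02.02.02. Scheduled 24%. Kestria agreement on 18.01.03.01: 18.02.02.02 not covered. → 24%.
Line C: agricultural → 18.01; electrically operated → 18.01.04; new → 18.01.04.01. Scheduled 33%. Kestria agreement on 18.01.03.01: 18.01.04.01 not covered. → 33%.
Line D: agricultural → 18.01; electrically operated → 18.01.04; reconditioned → 18.01.04.03. Scheduled 7%. Kestria agreement on 18.01.03.01: 18.01.04.03 not covered. → 7%.
Line E: agricultural → 18.01; hydraulic → 18.01.01; reconditioned → 18.01.01.02. Scheduled 5%. Fenwick agreement on 18.01: CTH met → 16% available; preference 16% not lower than 5% → no reduction. → 5%.
Sum: 21% + 24% + 33% + 7% + 5% = 90%.

90%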